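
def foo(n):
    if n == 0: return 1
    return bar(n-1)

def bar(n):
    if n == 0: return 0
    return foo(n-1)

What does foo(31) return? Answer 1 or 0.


foo(31) = bar(30)
bar(30) = foo(29)
foo(29) = bar(28)
bar(28) = foo(27)
foo(27) = bar(26)
bar(26) = foo(25)
foo(25) = bar(24)
bar(24) = foo(23)
foo(23) = bar(22)
bar(22) = foo(21)
foo(21) = bar(20)
bar(20) = foo(19)
foo(19) = bar(18)
bar(18) = foo(17)
foo(17) = bar(16)
bar(16) = foo(15)
foo(15) = bar(14)
bar(14) = foo(13)
foo(13) = bar(12)
bar(12) = foo(11)
foo(11) = bar(10)
bar(10) = foo(9)
foo(9) = bar(8)
bar(8) = foo(7)
foo(7) = bar(6)
bar(6) = foo(5)
foo(5) = bar(4)
bar(4) = foo(3)
foo(3) = bar(2)
bar(2) = foo(1)
foo(1) = bar(0)
bar(0) = 0  (base case)
Result: 0

0


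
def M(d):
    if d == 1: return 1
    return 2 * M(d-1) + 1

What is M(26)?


M(26) = 2 * M(25) + 1
M(25) = 2 * M(24) + 1
M(24) = 2 * M(23) + 1
M(23) = 2 * M(22) + 1
M(22) = 2 * M(21) + 1
M(21) = 2 * M(20) + 1
M(20) = 2 * M(19) + 1
M(19) = 2 * M(18) + 1
M(18) = 2 * M(17) + 1
M(17) = 2 * M(16) + 1
M(16) = 2 * M(15) + 1
M(15) = 2 * M(14) + 1
M(14) = 2 * M(13) + 1
M(13) = 2 * M(12) + 1
M(12) = 2 * M(11) + 1
M(11) = 2 * M(10) + 1
M(10) = 2 * M(9) + 1
M(9) = 2 * M(8) + 1
M(8) = 2 * M(7) + 1
M(7) = 2 * M(6) + 1
M(6) = 2 * M(5) + 1
M(5) = 2 * M(4) + 1
M(4) = 2 * M(3) + 1
M(3) = 2 * M(2) + 1
M(2) = 2 * M(1) + 1
M(1) = 1  (base case)
M(2) = 2 * 1 + 1 = 3
M(3) = 2 * 3 + 1 = 7
M(4) = 2 * 7 + 1 = 15
M(5) = 2 * 15 + 1 = 31
M(6) = 2 * 31 + 1 = 63
M(7) = 2 * 63 + 1 = 127
M(8) = 2 * 127 + 1 = 255
M(9) = 2 * 255 + 1 = 511
M(10) = 2 * 511 + 1 = 1023
M(11) = 2 * 1023 + 1 = 2047
M(12) = 2 * 2047 + 1 = 4095
M(13) = 2 * 4095 + 1 = 8191
M(14) = 2 * 8191 + 1 = 16383
M(15) = 2 * 16383 + 1 = 32767
M(16) = 2 * 32767 + 1 = 65535
M(17) = 2 * 65535 + 1 = 131071
M(18) = 2 * 131071 + 1 = 262143
M(19) = 2 * 262143 + 1 = 524287
M(20) = 2 * 524287 + 1 = 1048575
M(21) = 2 * 1048575 + 1 = 2097151
M(22) = 2 * 2097151 + 1 = 4194303
M(23) = 2 * 4194303 + 1 = 8388607
M(24) = 2 * 8388607 + 1 = 16777215
M(25) = 2 * 16777215 + 1 = 33554431
M(26) = 2 * 33554431 + 1 = 67108863

67108863


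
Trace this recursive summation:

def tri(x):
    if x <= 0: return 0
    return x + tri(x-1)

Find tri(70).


tri(70)
= 70 + 69 + 68 + 67 + 66 + 65 + 64 + 63 + 62 + 61 + 60 + 59 + 58 + 57 + 56 + 55 + 54 + 53 + 52 + 51 + 50 + 49 + 48 + 47 + 46 + 45 + 44 + 43 + 42 + 41 + 40 + 39 + 38 + 37 + 36 + 35 + 34 + 33 + 32 + 31 + 30 + 29 + 28 + 27 + 26 + 25 + 24 + 23 + 22 + 21 + 20 + 19 + 18 + 17 + 16 + 15 + 14 + 13 + 12 + 11 + 10 + 9 + 8 + 7 + 6 + 5 + 4 + 3 + 2 + 1 + tri(0)
= 70 + 69 + 68 + 67 + 66 + 65 + 64 + 63 + 62 + 61 + 60 + 59 + 58 + 57 + 56 + 55 + 54 + 53 + 52 + 51 + 50 + 49 + 48 + 47 + 46 + 45 + 44 + 43 + 42 + 41 + 40 + 39 + 38 + 37 + 36 + 35 + 34 + 33 + 32 + 31 + 30 + 29 + 28 + 27 + 26 + 25 + 24 + 23 + 22 + 21 + 20 + 19 + 18 + 17 + 16 + 15 + 14 + 13 + 12 + 11 + 10 + 9 + 8 + 7 + 6 + 5 + 4 + 3 + 2 + 1 + 0
= 2485

2485


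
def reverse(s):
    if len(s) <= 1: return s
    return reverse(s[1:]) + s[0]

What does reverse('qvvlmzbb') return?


reverse('qvvlmzbb') = reverse('vvlmzbb') + 'q'
reverse('vvlmzbb') = reverse('vlmzbb') + 'v'
reverse('vlmzbb') = reverse('lmzbb') + 'v'
reverse('lmzbb') = reverse('mzbb') + 'l'
reverse('mzbb') = reverse('zbb') + 'm'
reverse('zbb') = reverse('bb') + 'z'
reverse('bb') = reverse('b') + 'b'
reverse('b') = 'b'  (base case)
Concatenating: 'b' + 'b' + 'z' + 'm' + 'l' + 'v' + 'v' + 'q' = 'bbzmlvvq'

bbzmlvvq


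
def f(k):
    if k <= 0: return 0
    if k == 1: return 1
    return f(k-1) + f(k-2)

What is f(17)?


Computing f(17) bottom-up:
f(0) = 0
f(1) = 1
f(2) = f(1) + f(0) = 1 + 0 = 1
f(3) = f(2) + f(1) = 1 + 1 = 2
f(4) = f(3) + f(2) = 2 + 1 = 3
f(5) = f(4) + f(3) = 3 + 2 = 5
f(6) = f(5) + f(4) = 5 + 3 = 8
f(7) = f(6) + f(5) = 8 + 5 = 13
f(8) = f(7) + f(6) = 13 + 8 = 21
f(9) = f(8) + f(7) = 21 + 13 = 34
f(10) = f(9) + f(8) = 34 + 21 = 55
f(11) = f(10) + f(9) = 55 + 34 = 89
f(12) = f(11) + f(10) = 89 + 55 = 144
f(13) = f(12) + f(11) = 144 + 89 = 233
f(14) = f(13) + f(12) = 233 + 144 = 377
f(15) = f(14) + f(13) = 377 + 233 = 610
f(16) = f(15) + f(14) = 610 + 377 = 987
f(17) = f(16) + f(15) = 987 + 610 = 1597

1597


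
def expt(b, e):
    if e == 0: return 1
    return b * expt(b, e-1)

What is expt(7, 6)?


expt(7, 6)
= 7 * expt(7, 5)
= 7 * 7 * expt(7, 4)
= 7 * 7 * 7 * expt(7, 3)
= 7 * 7 * 7 * 7 * expt(7, 2)
= 7 * 7 * 7 * 7 * 7 * expt(7, 1)
= 7 * 7 * 7 * 7 * 7 * 7 * expt(7, 0)
= 7 * 7 * 7 * 7 * 7 * 7 * 1
= 117649

117649


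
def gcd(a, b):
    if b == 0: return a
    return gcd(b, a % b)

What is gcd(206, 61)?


gcd(206, 61) = gcd(61, 23)
gcd(61, 23) = gcd(23, 15)
gcd(23, 15) = gcd(15, 8)
gcd(15, 8) = gcd(8, 7)
gcd(8, 7) = gcd(7, 1)
gcd(7, 1) = gcd(1, 0)
gcd(1, 0) = 1  (base case)

1


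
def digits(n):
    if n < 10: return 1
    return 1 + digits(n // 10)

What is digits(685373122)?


digits(685373122) = 1 + digits(68537312)
digits(68537312) = 1 + digits(6853731)
digits(6853731) = 1 + digits(685373)
digits(685373) = 1 + digits(68537)
digits(68537) = 1 + digits(6853)
digits(6853) = 1 + digits(685)
digits(685) = 1 + digits(68)
digits(68) = 1 + digits(6)
digits(6) = 1  (base case: 6 < 10)
Unwinding: 1 + 1 + 1 + 1 + 1 + 1 + 1 + 1 + 1 = 9

9


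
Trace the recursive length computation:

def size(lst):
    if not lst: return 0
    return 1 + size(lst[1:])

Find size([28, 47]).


size([28, 47]) = 1 + size([47])
size([47]) = 1 + size([])
size([]) = 0  (base case)
Unwinding: 1 + 1 + 0 = 2

2


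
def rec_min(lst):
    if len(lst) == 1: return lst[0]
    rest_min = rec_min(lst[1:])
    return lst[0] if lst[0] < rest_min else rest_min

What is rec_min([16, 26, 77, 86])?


rec_min([16, 26, 77, 86]): compare 16 with rec_min([26, 77, 86])
rec_min([26, 77, 86]): compare 26 with rec_min([77, 86])
rec_min([77, 86]): compare 77 with rec_min([86])
rec_min([86]) = 86  (base case)
Compare 77 with 86 -> 77
Compare 26 with 77 -> 26
Compare 16 with 26 -> 16

16


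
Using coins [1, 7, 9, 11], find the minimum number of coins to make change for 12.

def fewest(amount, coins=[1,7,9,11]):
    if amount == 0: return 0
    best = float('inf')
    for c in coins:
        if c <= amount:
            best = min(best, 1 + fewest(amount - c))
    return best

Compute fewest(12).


Building up with DP:
fewest(0) = 0
fewest(1) = min(1+fewest(0)=1+0=1) = 1
fewest(2) = min(1+fewest(1)=1+1=2) = 2
fewest(3) = min(1+fewest(2)=1+2=3) = 3
fewest(4) = min(1+fewest(3)=1+3=4) = 4
fewest(5) = min(1+fewest(4)=1+4=5) = 5
fewest(6) = min(1+fewest(5)=1+5=6) = 6
fewest(7) = min(1+fewest(6)=1+6=7, 1+fewest(0)=1+0=1) = 1
fewest(8) = min(1+fewest(7)=1+1=2, 1+fewest(1)=1+1=2) = 2
fewest(9) = min(1+fewest(8)=1+2=3, 1+fewest(2)=1+2=3, 1+fewest(0)=1+0=1) = 1
fewest(10) = min(1+fewest(9)=1+1=2, 1+fewest(3)=1+3=4, 1+fewest(1)=1+1=2) = 2
fewest(11) = min(1+fewest(10)=1+2=3, 1+fewest(4)=1+4=5, 1+fewest(2)=1+2=3, 1+fewest(0)=1+0=1) = 1
fewest(12) = min(1+fewest(11)=1+1=2, 1+fewest(5)=1+5=6, 1+fewest(3)=1+3=4, 1+fewest(1)=1+1=2) = 2

2


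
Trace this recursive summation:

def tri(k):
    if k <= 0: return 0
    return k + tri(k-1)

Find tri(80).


tri(80)
= 80 + 79 + 78 + 77 + 76 + 75 + 74 + 73 + 72 + 71 + 70 + 69 + 68 + 67 + 66 + 65 + 64 + 63 + 62 + 61 + 60 + 59 + 58 + 57 + 56 + 55 + 54 + 53 + 52 + 51 + 50 + 49 + 48 + 47 + 46 + 45 + 44 + 43 + 42 + 41 + 40 + 39 + 38 + 37 + 36 + 35 + 34 + 33 + 32 + 31 + 30 + 29 + 28 + 27 + 26 + 25 + 24 + 23 + 22 + 21 + 20 + 19 + 18 + 17 + 16 + 15 + 14 + 13 + 12 + 11 + 10 + 9 + 8 + 7 + 6 + 5 + 4 + 3 + 2 + 1 + tri(0)
= 80 + 79 + 78 + 77 + 76 + 75 + 74 + 73 + 72 + 71 + 70 + 69 + 68 + 67 + 66 + 65 + 64 + 63 + 62 + 61 + 60 + 59 + 58 + 57 + 56 + 55 + 54 + 53 + 52 + 51 + 50 + 49 + 48 + 47 + 46 + 45 + 44 + 43 + 42 + 41 + 40 + 39 + 38 + 37 + 36 + 35 + 34 + 33 + 32 + 31 + 30 + 29 + 28 + 27 + 26 + 25 + 24 + 23 + 22 + 21 + 20 + 19 + 18 + 17 + 16 + 15 + 14 + 13 + 12 + 11 + 10 + 9 + 8 + 7 + 6 + 5 + 4 + 3 + 2 + 1 + 0
= 3240

3240


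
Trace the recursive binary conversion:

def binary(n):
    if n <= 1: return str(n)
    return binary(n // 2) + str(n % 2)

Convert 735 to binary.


binary(735) = binary(367) + '1'
binary(367) = binary(183) + '1'
binary(183) = binary(91) + '1'
binary(91) = binary(45) + '1'
binary(45) = binary(22) + '1'
binary(22) = binary(11) + '0'
binary(11) = binary(5) + '1'
binary(5) = binary(2) + '1'
binary(2) = binary(1) + '0'
binary(1) = '1'  (base case)
Concatenating: '1' + '0' + '1' + '1' + '0' + '1' + '1' + '1' + '1' + '1' = '1011011111'

1011011111


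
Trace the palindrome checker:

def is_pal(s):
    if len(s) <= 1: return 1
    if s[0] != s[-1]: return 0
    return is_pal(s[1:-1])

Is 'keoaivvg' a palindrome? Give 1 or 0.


is_pal('keoaivvg'): s[0]='k' != s[-1]='g' -> return 0
Result: 0 (not a palindrome)

0


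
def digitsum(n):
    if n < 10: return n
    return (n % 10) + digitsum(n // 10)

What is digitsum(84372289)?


digitsum(84372289) = 9 + digitsum(8437228)
digitsum(8437228) = 8 + digitsum(843722)
digitsum(843722) = 2 + digitsum(84372)
digitsum(84372) = 2 + digitsum(8437)
digitsum(8437) = 7 + digitsum(843)
digitsum(843) = 3 + digitsum(84)
digitsum(84) = 4 + digitsum(8)
digitsum(8) = 8  (base case)
Total: 9 + 8 + 2 + 2 + 7 + 3 + 4 + 8 = 43

43


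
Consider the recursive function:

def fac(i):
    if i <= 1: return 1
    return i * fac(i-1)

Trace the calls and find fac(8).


fac(8)
= 8 * fac(7)
= 8 * 7 * fac(6)
= 8 * 7 * 6 * fac(5)
= 8 * 7 * 6 * 5 * fac(4)
= 8 * 7 * 6 * 5 * 4 * fac(3)
= 8 * 7 * 6 * 5 * 4 * 3 * fac(2)
= 8 * 7 * 6 * 5 * 4 * 3 * 2 * fac(1)
= 8 * 7 * 6 * 5 * 4 * 3 * 2 * 1
= 40320

40320


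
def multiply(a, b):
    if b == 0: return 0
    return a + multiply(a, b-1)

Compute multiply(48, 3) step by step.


multiply(48, 3) = 48 + multiply(48, 2)
multiply(48, 2) = 48 + multiply(48, 1)
multiply(48, 1) = 48 + multiply(48, 0)
multiply(48, 0) = 0  (base case)
Total: 48 + 48 + 48 + 0 = 144

144


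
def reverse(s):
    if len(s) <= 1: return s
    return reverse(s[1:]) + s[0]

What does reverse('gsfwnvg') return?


reverse('gsfwnvg') = reverse('sfwnvg') + 'g'
reverse('sfwnvg') = reverse('fwnvg') + 's'
reverse('fwnvg') = reverse('wnvg') + 'f'
reverse('wnvg') = reverse('nvg') + 'w'
reverse('nvg') = reverse('vg') + 'n'
reverse('vg') = reverse('g') + 'v'
reverse('g') = 'g'  (base case)
Concatenating: 'g' + 'v' + 'n' + 'w' + 'f' + 's' + 'g' = 'gvnwfsg'

gvnwfsg


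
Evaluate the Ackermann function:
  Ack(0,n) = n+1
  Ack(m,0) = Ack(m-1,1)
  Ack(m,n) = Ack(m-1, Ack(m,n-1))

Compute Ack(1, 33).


Ack(1, 33) = Ack(0, Ack(1, 32))
  Ack(1, 32) = Ack(0, Ack(1, 31))
    Ack(1, 31) = Ack(0, Ack(1, 30))
      Ack(1, 30) = Ack(0, Ack(1, 29))
        Ack(1, 29) = Ack(0, Ack(1, 28))
          Ack(1, 28) = Ack(0, Ack(1, 27))
          Ack(1, 27) = Ack(0, Ack(1, 26))
          Ack(1, 26) = Ack(0, Ack(1, 25))
          Ack(1, 25) = Ack(0, Ack(1, 24))
          Ack(1, 24) = Ack(0, Ack(1, 23))
          Ack(1, 23) = Ack(0, Ack(1, 22))
          Ack(1, 22) = Ack(0, Ack(1, 21))
          Ack(1, 21) = Ack(0, Ack(1, 20))
          Ack(1, 20) = Ack(0, Ack(1, 19))
          Ack(1, 19) = Ack(0, Ack(1, 18))
          Ack(1, 18) = Ack(0, Ack(1, 17))
          Ack(1, 17) = Ack(0, Ack(1, 16))
          Ack(1, 16) = Ack(0, Ack(1, 15))
          Ack(1, 15) = Ack(0, Ack(1, 14))
          Ack(1, 14) = Ack(0, Ack(1, 13))
          Ack(1, 13) = Ack(0, Ack(1, 12))
          Ack(1, 12) = Ack(0, Ack(1, 11))
          Ack(1, 11) = Ack(0, Ack(1, 10))
          Ack(1, 10) = Ack(0, Ack(1, 9))
          Ack(1, 9) = Ack(0, Ack(1, 8))
... (trace truncated)
Result: Ack(1, 33) = 35

35


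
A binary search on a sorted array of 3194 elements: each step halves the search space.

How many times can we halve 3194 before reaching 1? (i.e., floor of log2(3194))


3194 / 2 = 1597
1597 / 2 = 798
798 / 2 = 399
399 / 2 = 199
199 / 2 = 99
99 / 2 = 49
49 / 2 = 24
24 / 2 = 12
12 / 2 = 6
6 / 2 = 3
3 / 2 = 1
Reached 1 after 11 halvings

11


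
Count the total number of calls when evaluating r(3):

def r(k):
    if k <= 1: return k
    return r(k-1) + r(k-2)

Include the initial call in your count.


Let C(n) = total calls for r(n)
C(0) = 1, C(1) = 1
C(2) = 1 + C(1) + C(0) = 1 + 1 + 1 = 3
C(3) = 1 + C(2) + C(1) = 1 + 3 + 1 = 5

5


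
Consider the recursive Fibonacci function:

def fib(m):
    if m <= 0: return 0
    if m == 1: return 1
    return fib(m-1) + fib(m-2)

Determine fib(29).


Computing fib(29) bottom-up:
fib(0) = 0
fib(1) = 1
fib(2) = fib(1) + fib(0) = 1 + 0 = 1
fib(3) = fib(2) + fib(1) = 1 + 1 = 2
fib(4) = fib(3) + fib(2) = 2 + 1 = 3
fib(5) = fib(4) + fib(3) = 3 + 2 = 5
fib(6) = fib(5) + fib(4) = 5 + 3 = 8
fib(7) = fib(6) + fib(5) = 8 + 5 = 13
fib(8) = fib(7) + fib(6) = 13 + 8 = 21
fib(9) = fib(8) + fib(7) = 21 + 13 = 34
fib(10) = fib(9) + fib(8) = 34 + 21 = 55
fib(11) = fib(10) + fib(9) = 55 + 34 = 89
fib(12) = fib(11) + fib(10) = 89 + 55 = 144
fib(13) = fib(12) + fib(11) = 144 + 89 = 233
fib(14) = fib(13) + fib(12) = 233 + 144 = 377
fib(15) = fib(14) + fib(13) = 377 + 233 = 610
fib(16) = fib(15) + fib(14) = 610 + 377 = 987
fib(17) = fib(16) + fib(15) = 987 + 610 = 1597
fib(18) = fib(17) + fib(16) = 1597 + 987 = 2584
fib(19) = fib(18) + fib(17) = 2584 + 1597 = 4181
fib(20) = fib(19) + fib(18) = 4181 + 2584 = 6765
fib(21) = fib(20) + fib(19) = 6765 + 4181 = 10946
fib(22) = fib(21) + fib(20) = 10946 + 6765 = 17711
fib(23) = fib(22) + fib(21) = 17711 + 10946 = 28657
fib(24) = fib(23) + fib(22) = 28657 + 17711 = 46368
fib(25) = fib(24) + fib(23) = 46368 + 28657 = 75025
fib(26) = fib(25) + fib(24) = 75025 + 46368 = 121393
fib(27) = fib(26) + fib(25) = 121393 + 75025 = 196418
fib(28) = fib(27) + fib(26) = 196418 + 121393 = 317811
fib(29) = fib(28) + fib(27) = 317811 + 196418 = 514229

514229


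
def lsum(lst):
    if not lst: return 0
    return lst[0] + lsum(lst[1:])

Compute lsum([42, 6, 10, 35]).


lsum([42, 6, 10, 35]) = 42 + lsum([6, 10, 35])
lsum([6, 10, 35]) = 6 + lsum([10, 35])
lsum([10, 35]) = 10 + lsum([35])
lsum([35]) = 35 + lsum([])
lsum([]) = 0  (base case)
Total: 42 + 6 + 10 + 35 + 0 = 93

93


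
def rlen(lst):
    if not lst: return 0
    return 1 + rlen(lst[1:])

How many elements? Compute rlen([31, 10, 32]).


rlen([31, 10, 32]) = 1 + rlen([10, 32])
rlen([10, 32]) = 1 + rlen([32])
rlen([32]) = 1 + rlen([])
rlen([]) = 0  (base case)
Unwinding: 1 + 1 + 1 + 0 = 3

3


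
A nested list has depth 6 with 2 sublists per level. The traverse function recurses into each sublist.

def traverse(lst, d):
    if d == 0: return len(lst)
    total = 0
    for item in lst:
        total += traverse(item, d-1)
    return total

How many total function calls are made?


At depth 0 (root): 1 call
At depth 1: each of 1 parents calls traverse on 2 children = 2 calls
At depth 2: each of 2 parents calls traverse on 2 children = 4 calls
At depth 3: each of 4 parents calls traverse on 2 children = 8 calls
At depth 4: each of 8 parents calls traverse on 2 children = 16 calls
At depth 5: each of 16 parents calls traverse on 2 children = 32 calls
At depth 6: each of 32 parents calls traverse on 2 children = 64 calls
Total: 1 + 2 + 4 + 8 + 16 + 32 + 64 = 127

127


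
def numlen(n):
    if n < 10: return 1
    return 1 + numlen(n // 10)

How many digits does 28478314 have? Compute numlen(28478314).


numlen(28478314) = 1 + numlen(2847831)
numlen(2847831) = 1 + numlen(284783)
numlen(284783) = 1 + numlen(28478)
numlen(28478) = 1 + numlen(2847)
numlen(2847) = 1 + numlen(284)
numlen(284) = 1 + numlen(28)
numlen(28) = 1 + numlen(2)
numlen(2) = 1  (base case: 2 < 10)
Unwinding: 1 + 1 + 1 + 1 + 1 + 1 + 1 + 1 = 8

8


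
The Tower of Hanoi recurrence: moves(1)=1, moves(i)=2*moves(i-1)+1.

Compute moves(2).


moves(2) = 2 * moves(1) + 1
moves(1) = 1  (base case)
moves(2) = 2 * 1 + 1 = 3

3


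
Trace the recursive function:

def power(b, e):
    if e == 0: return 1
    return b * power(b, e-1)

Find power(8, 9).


power(8, 9)
= 8 * power(8, 8)
= 8 * 8 * power(8, 7)
= 8 * 8 * 8 * power(8, 6)
= 8 * 8 * 8 * 8 * power(8, 5)
= 8 * 8 * 8 * 8 * 8 * power(8, 4)
= 8 * 8 * 8 * 8 * 8 * 8 * power(8, 3)
= 8 * 8 * 8 * 8 * 8 * 8 * 8 * power(8, 2)
= 8 * 8 * 8 * 8 * 8 * 8 * 8 * 8 * power(8, 1)
= 8 * 8 * 8 * 8 * 8 * 8 * 8 * 8 * 8 * power(8, 0)
= 8 * 8 * 8 * 8 * 8 * 8 * 8 * 8 * 8 * 1
= 134217728

134217728


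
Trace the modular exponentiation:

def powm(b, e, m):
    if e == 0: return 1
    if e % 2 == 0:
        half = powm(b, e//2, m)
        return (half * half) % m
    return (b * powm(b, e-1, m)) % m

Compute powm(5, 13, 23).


powm(5, 13, 23): e is odd, compute powm(5, 12, 23)
  powm(5, 12, 23): e is even, compute powm(5, 6, 23)
    powm(5, 6, 23): e is even, compute powm(5, 3, 23)
      powm(5, 3, 23): e is odd, compute powm(5, 2, 23)
        powm(5, 2, 23): e is even, compute powm(5, 1, 23)
          powm(5, 1, 23): e is odd, compute powm(5, 0, 23)
          powm(5, 0, 23) = 1
          (5 * 1) % 23 = 5
        half=5, (5*5) % 23 = 2
      (5 * 2) % 23 = 10
    half=10, (10*10) % 23 = 8
  half=8, (8*8) % 23 = 18
(5 * 18) % 23 = 21

21


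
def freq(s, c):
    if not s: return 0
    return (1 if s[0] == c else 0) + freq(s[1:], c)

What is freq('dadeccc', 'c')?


s[0]='d' != 'c' -> 0
s[0]='a' != 'c' -> 0
s[0]='d' != 'c' -> 0
s[0]='e' != 'c' -> 0
s[0]='c' == 'c' -> 1
s[0]='c' == 'c' -> 1
s[0]='c' == 'c' -> 1
Sum: 0 + 0 + 0 + 0 + 1 + 1 + 1 = 3

3


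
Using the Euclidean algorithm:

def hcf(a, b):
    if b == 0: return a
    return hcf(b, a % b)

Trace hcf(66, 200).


hcf(66, 200) = hcf(200, 66)
hcf(200, 66) = hcf(66, 2)
hcf(66, 2) = hcf(2, 0)
hcf(2, 0) = 2  (base case)

2


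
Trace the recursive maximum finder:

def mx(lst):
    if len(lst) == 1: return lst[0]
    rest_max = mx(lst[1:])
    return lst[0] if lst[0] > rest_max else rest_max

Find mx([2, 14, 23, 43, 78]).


mx([2, 14, 23, 43, 78]): compare 2 with mx([14, 23, 43, 78])
mx([14, 23, 43, 78]): compare 14 with mx([23, 43, 78])
mx([23, 43, 78]): compare 23 with mx([43, 78])
mx([43, 78]): compare 43 with mx([78])
mx([78]) = 78  (base case)
Compare 43 with 78 -> 78
Compare 23 with 78 -> 78
Compare 14 with 78 -> 78
Compare 2 with 78 -> 78

78


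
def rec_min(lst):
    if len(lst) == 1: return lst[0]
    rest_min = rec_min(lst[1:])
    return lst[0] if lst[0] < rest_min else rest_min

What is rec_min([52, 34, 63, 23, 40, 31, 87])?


rec_min([52, 34, 63, 23, 40, 31, 87]): compare 52 with rec_min([34, 63, 23, 40, 31, 87])
rec_min([34, 63, 23, 40, 31, 87]): compare 34 with rec_min([63, 23, 40, 31, 87])
rec_min([63, 23, 40, 31, 87]): compare 63 with rec_min([23, 40, 31, 87])
rec_min([23, 40, 31, 87]): compare 23 with rec_min([40, 31, 87])
rec_min([40, 31, 87]): compare 40 with rec_min([31, 87])
rec_min([31, 87]): compare 31 with rec_min([87])
rec_min([87]) = 87  (base case)
Compare 31 with 87 -> 31
Compare 40 with 31 -> 31
Compare 23 with 31 -> 23
Compare 63 with 23 -> 23
Compare 34 with 23 -> 23
Compare 52 with 23 -> 23

23


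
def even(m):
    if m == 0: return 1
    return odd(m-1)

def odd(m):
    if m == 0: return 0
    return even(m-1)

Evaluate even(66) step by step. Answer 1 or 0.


even(66) = odd(65)
odd(65) = even(64)
even(64) = odd(63)
odd(63) = even(62)
even(62) = odd(61)
odd(61) = even(60)
even(60) = odd(59)
odd(59) = even(58)
even(58) = odd(57)
odd(57) = even(56)
even(56) = odd(55)
odd(55) = even(54)
even(54) = odd(53)
odd(53) = even(52)
even(52) = odd(51)
odd(51) = even(50)
even(50) = odd(49)
odd(49) = even(48)
even(48) = odd(47)
odd(47) = even(46)
even(46) = odd(45)
odd(45) = even(44)
even(44) = odd(43)
odd(43) = even(42)
even(42) = odd(41)
odd(41) = even(40)
even(40) = odd(39)
odd(39) = even(38)
even(38) = odd(37)
odd(37) = even(36)
even(36) = odd(35)
odd(35) = even(34)
even(34) = odd(33)
odd(33) = even(32)
even(32) = odd(31)
odd(31) = even(30)
even(30) = odd(29)
odd(29) = even(28)
even(28) = odd(27)
odd(27) = even(26)
even(26) = odd(25)
odd(25) = even(24)
even(24) = odd(23)
odd(23) = even(22)
even(22) = odd(21)
odd(21) = even(20)
even(20) = odd(19)
odd(19) = even(18)
even(18) = odd(17)
odd(17) = even(16)
even(16) = odd(15)
odd(15) = even(14)
even(14) = odd(13)
odd(13) = even(12)
even(12) = odd(11)
odd(11) = even(10)
even(10) = odd(9)
odd(9) = even(8)
even(8) = odd(7)
odd(7) = even(6)
even(6) = odd(5)
odd(5) = even(4)
even(4) = odd(3)
odd(3) = even(2)
even(2) = odd(1)
odd(1) = even(0)
even(0) = 1  (base case)
Result: 1

1


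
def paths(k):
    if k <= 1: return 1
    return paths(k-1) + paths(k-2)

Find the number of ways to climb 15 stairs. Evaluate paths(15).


Building up from base cases:
paths(0) = 1
paths(1) = 1
paths(2) = paths(1) + paths(0) = 1 + 1 = 2
paths(3) = paths(2) + paths(1) = 2 + 1 = 3
paths(4) = paths(3) + paths(2) = 3 + 2 = 5
paths(5) = paths(4) + paths(3) = 5 + 3 = 8
paths(6) = paths(5) + paths(4) = 8 + 5 = 13
paths(7) = paths(6) + paths(5) = 13 + 8 = 21
paths(8) = paths(7) + paths(6) = 21 + 13 = 34
paths(9) = paths(8) + paths(7) = 34 + 21 = 55
paths(10) = paths(9) + paths(8) = 55 + 34 = 89
paths(11) = paths(10) + paths(9) = 89 + 55 = 144
paths(12) = paths(11) + paths(10) = 144 + 89 = 233
paths(13) = paths(12) + paths(11) = 233 + 144 = 377
paths(14) = paths(13) + paths(12) = 377 + 233 = 610
paths(15) = paths(14) + paths(13) = 610 + 377 = 987

987


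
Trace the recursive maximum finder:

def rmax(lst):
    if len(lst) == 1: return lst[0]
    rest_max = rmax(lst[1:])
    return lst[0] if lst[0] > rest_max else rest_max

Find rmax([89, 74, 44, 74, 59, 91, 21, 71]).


rmax([89, 74, 44, 74, 59, 91, 21, 71]): compare 89 with rmax([74, 44, 74, 59, 91, 21, 71])
rmax([74, 44, 74, 59, 91, 21, 71]): compare 74 with rmax([44, 74, 59, 91, 21, 71])
rmax([44, 74, 59, 91, 21, 71]): compare 44 with rmax([74, 59, 91, 21, 71])
rmax([74, 59, 91, 21, 71]): compare 74 with rmax([59, 91, 21, 71])
rmax([59, 91, 21, 71]): compare 59 with rmax([91, 21, 71])
rmax([91, 21, 71]): compare 91 with rmax([21, 71])
rmax([21, 71]): compare 21 with rmax([71])
rmax([71]) = 71  (base case)
Compare 21 with 71 -> 71
Compare 91 with 71 -> 91
Compare 59 with 91 -> 91
Compare 74 with 91 -> 91
Compare 44 with 91 -> 91
Compare 74 with 91 -> 91
Compare 89 with 91 -> 91

91


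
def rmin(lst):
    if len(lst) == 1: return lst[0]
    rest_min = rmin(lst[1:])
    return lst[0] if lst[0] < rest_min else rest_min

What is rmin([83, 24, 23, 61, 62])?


rmin([83, 24, 23, 61, 62]): compare 83 with rmin([24, 23, 61, 62])
rmin([24, 23, 61, 62]): compare 24 with rmin([23, 61, 62])
rmin([23, 61, 62]): compare 23 with rmin([61, 62])
rmin([61, 62]): compare 61 with rmin([62])
rmin([62]) = 62  (base case)
Compare 61 with 62 -> 61
Compare 23 with 61 -> 23
Compare 24 with 23 -> 23
Compare 83 with 23 -> 23

23


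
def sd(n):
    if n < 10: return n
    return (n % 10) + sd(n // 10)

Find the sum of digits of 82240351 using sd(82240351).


sd(82240351) = 1 + sd(8224035)
sd(8224035) = 5 + sd(822403)
sd(822403) = 3 + sd(82240)
sd(82240) = 0 + sd(8224)
sd(8224) = 4 + sd(822)
sd(822) = 2 + sd(82)
sd(82) = 2 + sd(8)
sd(8) = 8  (base case)
Total: 1 + 5 + 3 + 0 + 4 + 2 + 2 + 8 = 25

25


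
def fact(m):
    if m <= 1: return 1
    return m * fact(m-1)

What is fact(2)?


fact(2)
= 2 * fact(1)
= 2 * 1
= 2

2


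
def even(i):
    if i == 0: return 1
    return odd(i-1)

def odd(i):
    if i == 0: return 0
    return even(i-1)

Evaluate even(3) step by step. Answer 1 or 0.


even(3) = odd(2)
odd(2) = even(1)
even(1) = odd(0)
odd(0) = 0  (base case)
Result: 0

0


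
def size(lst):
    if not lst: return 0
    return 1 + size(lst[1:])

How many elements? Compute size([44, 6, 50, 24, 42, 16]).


size([44, 6, 50, 24, 42, 16]) = 1 + size([6, 50, 24, 42, 16])
size([6, 50, 24, 42, 16]) = 1 + size([50, 24, 42, 16])
size([50, 24, 42, 16]) = 1 + size([24, 42, 16])
size([24, 42, 16]) = 1 + size([42, 16])
size([42, 16]) = 1 + size([16])
size([16]) = 1 + size([])
size([]) = 0  (base case)
Unwinding: 1 + 1 + 1 + 1 + 1 + 1 + 0 = 6

6


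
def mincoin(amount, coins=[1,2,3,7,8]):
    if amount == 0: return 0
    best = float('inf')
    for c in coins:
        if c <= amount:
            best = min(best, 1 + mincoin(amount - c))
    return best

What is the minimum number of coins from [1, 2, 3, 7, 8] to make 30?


Building up with DP:
mincoin(0) = 0
mincoin(1) = min(1+mincoin(0)=1+0=1) = 1
mincoin(2) = min(1+mincoin(1)=1+1=2, 1+mincoin(0)=1+0=1) = 1
mincoin(3) = min(1+mincoin(2)=1+1=2, 1+mincoin(1)=1+1=2, 1+mincoin(0)=1+0=1) = 1
mincoin(4) = min(1+mincoin(3)=1+1=2, 1+mincoin(2)=1+1=2, 1+mincoin(1)=1+1=2) = 2
mincoin(5) = min(1+mincoin(4)=1+2=3, 1+mincoin(3)=1+1=2, 1+mincoin(2)=1+1=2) = 2
mincoin(6) = min(1+mincoin(5)=1+2=3, 1+mincoin(4)=1+2=3, 1+mincoin(3)=1+1=2) = 2
mincoin(7) = min(1+mincoin(6)=1+2=3, 1+mincoin(5)=1+2=3, 1+mincoin(4)=1+2=3, 1+mincoin(0)=1+0=1) = 1
mincoin(8) = min(1+mincoin(7)=1+1=2, 1+mincoin(6)=1+2=3, 1+mincoin(5)=1+2=3, 1+mincoin(1)=1+1=2, 1+mincoin(0)=1+0=1) = 1
mincoin(9) = min(1+mincoin(8)=1+1=2, 1+mincoin(7)=1+1=2, 1+mincoin(6)=1+2=3, 1+mincoin(2)=1+1=2, 1+mincoin(1)=1+1=2) = 2
mincoin(10) = min(1+mincoin(9)=1+2=3, 1+mincoin(8)=1+1=2, 1+mincoin(7)=1+1=2, 1+mincoin(3)=1+1=2, 1+mincoin(2)=1+1=2) = 2
mincoin(11) = min(1+mincoin(10)=1+2=3, 1+mincoin(9)=1+2=3, 1+mincoin(8)=1+1=2, 1+mincoin(4)=1+2=3, 1+mincoin(3)=1+1=2) = 2
mincoin(12) = min(1+mincoin(11)=1+2=3, 1+mincoin(10)=1+2=3, 1+mincoin(9)=1+2=3, 1+mincoin(5)=1+2=3, 1+mincoin(4)=1+2=3) = 3
mincoin(13) = min(1+mincoin(12)=1+3=4, 1+mincoin(11)=1+2=3, 1+mincoin(10)=1+2=3, 1+mincoin(6)=1+2=3, 1+mincoin(5)=1+2=3) = 3
mincoin(14) = min(1+mincoin(13)=1+3=4, 1+mincoin(12)=1+3=4, 1+mincoin(11)=1+2=3, 1+mincoin(7)=1+1=2, 1+mincoin(6)=1+2=3) = 2
mincoin(15) = min(1+mincoin(14)=1+2=3, 1+mincoin(13)=1+3=4, 1+mincoin(12)=1+3=4, 1+mincoin(8)=1+1=2, 1+mincoin(7)=1+1=2) = 2
mincoin(16) = min(1+mincoin(15)=1+2=3, 1+mincoin(14)=1+2=3, 1+mincoin(13)=1+3=4, 1+mincoin(9)=1+2=3, 1+mincoin(8)=1+1=2) = 2
mincoin(17) = min(1+mincoin(16)=1+2=3, 1+mincoin(15)=1+2=3, 1+mincoin(14)=1+2=3, 1+mincoin(10)=1+2=3, 1+mincoin(9)=1+2=3) = 3
mincoin(18) = min(1+mincoin(17)=1+3=4, 1+mincoin(16)=1+2=3, 1+mincoin(15)=1+2=3, 1+mincoin(11)=1+2=3, 1+mincoin(10)=1+2=3) = 3
mincoin(19) = min(1+mincoin(18)=1+3=4, 1+mincoin(17)=1+3=4, 1+mincoin(16)=1+2=3, 1+mincoin(12)=1+3=4, 1+mincoin(11)=1+2=3) = 3
mincoin(20) = min(1+mincoin(19)=1+3=4, 1+mincoin(18)=1+3=4, 1+mincoin(17)=1+3=4, 1+mincoin(13)=1+3=4, 1+mincoin(12)=1+3=4) = 4
mincoin(21) = min(1+mincoin(20)=1+4=5, 1+mincoin(19)=1+3=4, 1+mincoin(18)=1+3=4, 1+mincoin(14)=1+2=3, 1+mincoin(13)=1+3=4) = 3
mincoin(22) = min(1+mincoin(21)=1+3=4, 1+mincoin(20)=1+4=5, 1+mincoin(19)=1+3=4, 1+mincoin(15)=1+2=3, 1+mincoin(14)=1+2=3) = 3
mincoin(23) = min(1+mincoin(22)=1+3=4, 1+mincoin(21)=1+3=4, 1+mincoin(20)=1+4=5, 1+mincoin(16)=1+2=3, 1+mincoin(15)=1+2=3) = 3
mincoin(24) = min(1+mincoin(23)=1+3=4, 1+mincoin(22)=1+3=4, 1+mincoin(21)=1+3=4, 1+mincoin(17)=1+3=4, 1+mincoin(16)=1+2=3) = 3
mincoin(25) = min(1+mincoin(24)=1+3=4, 1+mincoin(23)=1+3=4, 1+mincoin(22)=1+3=4, 1+mincoin(18)=1+3=4, 1+mincoin(17)=1+3=4) = 4
mincoin(26) = min(1+mincoin(25)=1+4=5, 1+mincoin(24)=1+3=4, 1+mincoin(23)=1+3=4, 1+mincoin(19)=1+3=4, 1+mincoin(18)=1+3=4) = 4
mincoin(27) = min(1+mincoin(26)=1+4=5, 1+mincoin(25)=1+4=5, 1+mincoin(24)=1+3=4, 1+mincoin(20)=1+4=5, 1+mincoin(19)=1+3=4) = 4
mincoin(28) = min(1+mincoin(27)=1+4=5, 1+mincoin(26)=1+4=5, 1+mincoin(25)=1+4=5, 1+mincoin(21)=1+3=4, 1+mincoin(20)=1+4=5) = 4
mincoin(29) = min(1+mincoin(28)=1+4=5, 1+mincoin(27)=1+4=5, 1+mincoin(26)=1+4=5, 1+mincoin(22)=1+3=4, 1+mincoin(21)=1+3=4) = 4
mincoin(30) = min(1+mincoin(29)=1+4=5, 1+mincoin(28)=1+4=5, 1+mincoin(27)=1+4=5, 1+mincoin(23)=1+3=4, 1+mincoin(22)=1+3=4) = 4

4


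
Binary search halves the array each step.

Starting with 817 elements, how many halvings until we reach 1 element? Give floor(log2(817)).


817 / 2 = 408
408 / 2 = 204
204 / 2 = 102
102 / 2 = 51
51 / 2 = 25
25 / 2 = 12
12 / 2 = 6
6 / 2 = 3
3 / 2 = 1
Reached 1 after 9 halvings

9


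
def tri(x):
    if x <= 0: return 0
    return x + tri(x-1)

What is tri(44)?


tri(44)
= 44 + 43 + 42 + 41 + 40 + 39 + 38 + 37 + 36 + 35 + 34 + 33 + 32 + 31 + 30 + 29 + 28 + 27 + 26 + 25 + 24 + 23 + 22 + 21 + 20 + 19 + 18 + 17 + 16 + 15 + 14 + 13 + 12 + 11 + 10 + 9 + 8 + 7 + 6 + 5 + 4 + 3 + 2 + 1 + tri(0)
= 44 + 43 + 42 + 41 + 40 + 39 + 38 + 37 + 36 + 35 + 34 + 33 + 32 + 31 + 30 + 29 + 28 + 27 + 26 + 25 + 24 + 23 + 22 + 21 + 20 + 19 + 18 + 17 + 16 + 15 + 14 + 13 + 12 + 11 + 10 + 9 + 8 + 7 + 6 + 5 + 4 + 3 + 2 + 1 + 0
= 990

990


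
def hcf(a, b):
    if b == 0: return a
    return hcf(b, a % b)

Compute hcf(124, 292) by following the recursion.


hcf(124, 292) = hcf(292, 124)
hcf(292, 124) = hcf(124, 44)
hcf(124, 44) = hcf(44, 36)
hcf(44, 36) = hcf(36, 8)
hcf(36, 8) = hcf(8, 4)
hcf(8, 4) = hcf(4, 0)
hcf(4, 0) = 4  (base case)

4


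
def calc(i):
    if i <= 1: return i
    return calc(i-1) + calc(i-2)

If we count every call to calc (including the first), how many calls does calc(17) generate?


Let C(n) = total calls for calc(n)
C(0) = 1, C(1) = 1
C(2) = 1 + C(1) + C(0) = 1 + 1 + 1 = 3
C(3) = 1 + C(2) + C(1) = 1 + 3 + 1 = 5
C(4) = 1 + C(3) + C(2) = 1 + 5 + 3 = 9
C(5) = 1 + C(4) + C(3) = 1 + 9 + 5 = 15
C(6) = 1 + C(5) + C(4) = 1 + 15 + 9 = 25
C(7) = 1 + C(6) + C(5) = 1 + 25 + 15 = 41
C(8) = 1 + C(7) + C(6) = 1 + 41 + 25 = 67
C(9) = 1 + C(8) + C(7) = 1 + 67 + 41 = 109
C(10) = 1 + C(9) + C(8) = 1 + 109 + 67 = 177
C(11) = 1 + C(10) + C(9) = 1 + 177 + 109 = 287
C(12) = 1 + C(11) + C(10) = 1 + 287 + 177 = 465
C(13) = 1 + C(12) + C(11) = 1 + 465 + 287 = 753
C(14) = 1 + C(13) + C(12) = 1 + 753 + 465 = 1219
C(15) = 1 + C(14) + C(13) = 1 + 1219 + 753 = 1973
C(16) = 1 + C(15) + C(14) = 1 + 1973 + 1219 = 3193
C(17) = 1 + C(16) + C(15) = 1 + 3193 + 1973 = 5167

5167


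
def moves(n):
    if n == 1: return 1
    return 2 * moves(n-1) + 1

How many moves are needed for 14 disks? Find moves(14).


moves(14) = 2 * moves(13) + 1
moves(13) = 2 * moves(12) + 1
moves(12) = 2 * moves(11) + 1
moves(11) = 2 * moves(10) + 1
moves(10) = 2 * moves(9) + 1
moves(9) = 2 * moves(8) + 1
moves(8) = 2 * moves(7) + 1
moves(7) = 2 * moves(6) + 1
moves(6) = 2 * moves(5) + 1
moves(5) = 2 * moves(4) + 1
moves(4) = 2 * moves(3) + 1
moves(3) = 2 * moves(2) + 1
moves(2) = 2 * moves(1) + 1
moves(1) = 1  (base case)
moves(2) = 2 * 1 + 1 = 3
moves(3) = 2 * 3 + 1 = 7
moves(4) = 2 * 7 + 1 = 15
moves(5) = 2 * 15 + 1 = 31
moves(6) = 2 * 31 + 1 = 63
moves(7) = 2 * 63 + 1 = 127
moves(8) = 2 * 127 + 1 = 255
moves(9) = 2 * 255 + 1 = 511
moves(10) = 2 * 511 + 1 = 1023
moves(11) = 2 * 1023 + 1 = 2047
moves(12) = 2 * 2047 + 1 = 4095
moves(13) = 2 * 4095 + 1 = 8191
moves(14) = 2 * 8191 + 1 = 16383

16383


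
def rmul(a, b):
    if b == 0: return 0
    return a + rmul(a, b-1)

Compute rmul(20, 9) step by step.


rmul(20, 9) = 20 + rmul(20, 8)
rmul(20, 8) = 20 + rmul(20, 7)
rmul(20, 7) = 20 + rmul(20, 6)
rmul(20, 6) = 20 + rmul(20, 5)
rmul(20, 5) = 20 + rmul(20, 4)
rmul(20, 4) = 20 + rmul(20, 3)
rmul(20, 3) = 20 + rmul(20, 2)
rmul(20, 2) = 20 + rmul(20, 1)
rmul(20, 1) = 20 + rmul(20, 0)
rmul(20, 0) = 0  (base case)
Total: 20 + 20 + 20 + 20 + 20 + 20 + 20 + 20 + 20 + 0 = 180

180


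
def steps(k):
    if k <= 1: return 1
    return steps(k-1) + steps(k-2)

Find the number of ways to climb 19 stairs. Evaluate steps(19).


Building up from base cases:
steps(0) = 1
steps(1) = 1
steps(2) = steps(1) + steps(0) = 1 + 1 = 2
steps(3) = steps(2) + steps(1) = 2 + 1 = 3
steps(4) = steps(3) + steps(2) = 3 + 2 = 5
steps(5) = steps(4) + steps(3) = 5 + 3 = 8
steps(6) = steps(5) + steps(4) = 8 + 5 = 13
steps(7) = steps(6) + steps(5) = 13 + 8 = 21
steps(8) = steps(7) + steps(6) = 21 + 13 = 34
steps(9) = steps(8) + steps(7) = 34 + 21 = 55
steps(10) = steps(9) + steps(8) = 55 + 34 = 89
steps(11) = steps(10) + steps(9) = 89 + 55 = 144
steps(12) = steps(11) + steps(10) = 144 + 89 = 233
steps(13) = steps(12) + steps(11) = 233 + 144 = 377
steps(14) = steps(13) + steps(12) = 377 + 233 = 610
steps(15) = steps(14) + steps(13) = 610 + 377 = 987
steps(16) = steps(15) + steps(14) = 987 + 610 = 1597
steps(17) = steps(16) + steps(15) = 1597 + 987 = 2584
steps(18) = steps(17) + steps(16) = 2584 + 1597 = 4181
steps(19) = steps(18) + steps(17) = 4181 + 2584 = 6765

6765


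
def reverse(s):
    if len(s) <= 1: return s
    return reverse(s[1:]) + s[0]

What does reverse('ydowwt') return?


reverse('ydowwt') = reverse('dowwt') + 'y'
reverse('dowwt') = reverse('owwt') + 'd'
reverse('owwt') = reverse('wwt') + 'o'
reverse('wwt') = reverse('wt') + 'w'
reverse('wt') = reverse('t') + 'w'
reverse('t') = 't'  (base case)
Concatenating: 't' + 'w' + 'w' + 'o' + 'd' + 'y' = 'twwody'

twwody


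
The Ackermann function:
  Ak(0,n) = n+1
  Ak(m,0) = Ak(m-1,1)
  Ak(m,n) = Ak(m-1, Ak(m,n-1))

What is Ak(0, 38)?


Ak(0, 38) = 39
Result: Ak(0, 38) = 39

39


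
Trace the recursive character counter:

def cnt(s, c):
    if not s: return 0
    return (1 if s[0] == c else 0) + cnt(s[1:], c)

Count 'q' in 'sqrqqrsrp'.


s[0]='s' != 'q' -> 0
s[0]='q' == 'q' -> 1
s[0]='r' != 'q' -> 0
s[0]='q' == 'q' -> 1
s[0]='q' == 'q' -> 1
s[0]='r' != 'q' -> 0
s[0]='s' != 'q' -> 0
s[0]='r' != 'q' -> 0
s[0]='p' != 'q' -> 0
Sum: 0 + 1 + 0 + 1 + 1 + 0 + 0 + 0 + 0 = 3

3


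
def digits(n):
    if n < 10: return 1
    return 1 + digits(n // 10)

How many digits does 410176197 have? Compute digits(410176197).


digits(410176197) = 1 + digits(41017619)
digits(41017619) = 1 + digits(4101761)
digits(4101761) = 1 + digits(410176)
digits(410176) = 1 + digits(41017)
digits(41017) = 1 + digits(4101)
digits(4101) = 1 + digits(410)
digits(410) = 1 + digits(41)
digits(41) = 1 + digits(4)
digits(4) = 1  (base case: 4 < 10)
Unwinding: 1 + 1 + 1 + 1 + 1 + 1 + 1 + 1 + 1 = 9

9


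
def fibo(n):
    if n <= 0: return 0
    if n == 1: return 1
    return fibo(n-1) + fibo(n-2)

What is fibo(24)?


Computing fibo(24) bottom-up:
fibo(0) = 0
fibo(1) = 1
fibo(2) = fibo(1) + fibo(0) = 1 + 0 = 1
fibo(3) = fibo(2) + fibo(1) = 1 + 1 = 2
fibo(4) = fibo(3) + fibo(2) = 2 + 1 = 3
fibo(5) = fibo(4) + fibo(3) = 3 + 2 = 5
fibo(6) = fibo(5) + fibo(4) = 5 + 3 = 8
fibo(7) = fibo(6) + fibo(5) = 8 + 5 = 13
fibo(8) = fibo(7) + fibo(6) = 13 + 8 = 21
fibo(9) = fibo(8) + fibo(7) = 21 + 13 = 34
fibo(10) = fibo(9) + fibo(8) = 34 + 21 = 55
fibo(11) = fibo(10) + fibo(9) = 55 + 34 = 89
fibo(12) = fibo(11) + fibo(10) = 89 + 55 = 144
fibo(13) = fibo(12) + fibo(11) = 144 + 89 = 233
fibo(14) = fibo(13) + fibo(12) = 233 + 144 = 377
fibo(15) = fibo(14) + fibo(13) = 377 + 233 = 610
fibo(16) = fibo(15) + fibo(14) = 610 + 377 = 987
fibo(17) = fibo(16) + fibo(15) = 987 + 610 = 1597
fibo(18) = fibo(17) + fibo(16) = 1597 + 987 = 2584
fibo(19) = fibo(18) + fibo(17) = 2584 + 1597 = 4181
fibo(20) = fibo(19) + fibo(18) = 4181 + 2584 = 6765
fibo(21) = fibo(20) + fibo(19) = 6765 + 4181 = 10946
fibo(22) = fibo(21) + fibo(20) = 10946 + 6765 = 17711
fibo(23) = fibo(22) + fibo(21) = 17711 + 10946 = 28657
fibo(24) = fibo(23) + fibo(22) = 28657 + 17711 = 46368

46368


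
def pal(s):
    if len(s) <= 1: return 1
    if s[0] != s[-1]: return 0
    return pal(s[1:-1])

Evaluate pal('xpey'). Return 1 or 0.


pal('xpey'): s[0]='x' != s[-1]='y' -> return 0
Result: 0 (not a palindrome)

0


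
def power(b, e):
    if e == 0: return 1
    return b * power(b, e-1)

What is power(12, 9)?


power(12, 9)
= 12 * power(12, 8)
= 12 * 12 * power(12, 7)
= 12 * 12 * 12 * power(12, 6)
= 12 * 12 * 12 * 12 * power(12, 5)
= 12 * 12 * 12 * 12 * 12 * power(12, 4)
= 12 * 12 * 12 * 12 * 12 * 12 * power(12, 3)
= 12 * 12 * 12 * 12 * 12 * 12 * 12 * power(12, 2)
= 12 * 12 * 12 * 12 * 12 * 12 * 12 * 12 * power(12, 1)
= 12 * 12 * 12 * 12 * 12 * 12 * 12 * 12 * 12 * power(12, 0)
= 12 * 12 * 12 * 12 * 12 * 12 * 12 * 12 * 12 * 1
= 5159780352

5159780352


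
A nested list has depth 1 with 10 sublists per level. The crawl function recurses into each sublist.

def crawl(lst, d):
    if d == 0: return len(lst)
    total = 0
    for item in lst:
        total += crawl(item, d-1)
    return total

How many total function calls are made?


At depth 0 (root): 1 call
At depth 1: each of 1 parents calls crawl on 10 children = 10 calls
Total: 1 + 10 = 11

11


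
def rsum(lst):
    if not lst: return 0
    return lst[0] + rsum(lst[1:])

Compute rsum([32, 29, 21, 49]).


rsum([32, 29, 21, 49]) = 32 + rsum([29, 21, 49])
rsum([29, 21, 49]) = 29 + rsum([21, 49])
rsum([21, 49]) = 21 + rsum([49])
rsum([49]) = 49 + rsum([])
rsum([]) = 0  (base case)
Total: 32 + 29 + 21 + 49 + 0 = 131

131


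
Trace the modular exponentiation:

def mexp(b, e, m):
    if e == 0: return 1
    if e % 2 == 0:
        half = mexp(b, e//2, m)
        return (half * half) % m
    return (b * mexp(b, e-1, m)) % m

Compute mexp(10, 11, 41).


mexp(10, 11, 41): e is odd, compute mexp(10, 10, 41)
  mexp(10, 10, 41): e is even, compute mexp(10, 5, 41)
    mexp(10, 5, 41): e is odd, compute mexp(10, 4, 41)
      mexp(10, 4, 41): e is even, compute mexp(10, 2, 41)
        mexp(10, 2, 41): e is even, compute mexp(10, 1, 41)
          mexp(10, 1, 41): e is odd, compute mexp(10, 0, 41)
          mexp(10, 0, 41) = 1
          (10 * 1) % 41 = 10
        half=10, (10*10) % 41 = 18
      half=18, (18*18) % 41 = 37
    (10 * 37) % 41 = 1
  half=1, (1*1) % 41 = 1
(10 * 1) % 41 = 10

10


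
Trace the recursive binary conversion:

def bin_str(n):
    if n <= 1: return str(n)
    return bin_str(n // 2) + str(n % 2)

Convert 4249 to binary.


bin_str(4249) = bin_str(2124) + '1'
bin_str(2124) = bin_str(1062) + '0'
bin_str(1062) = bin_str(531) + '0'
bin_str(531) = bin_str(265) + '1'
bin_str(265) = bin_str(132) + '1'
bin_str(132) = bin_str(66) + '0'
bin_str(66) = bin_str(33) + '0'
bin_str(33) = bin_str(16) + '1'
bin_str(16) = bin_str(8) + '0'
bin_str(8) = bin_str(4) + '0'
bin_str(4) = bin_str(2) + '0'
bin_str(2) = bin_str(1) + '0'
bin_str(1) = '1'  (base case)
Concatenating: '1' + '0' + '0' + '0' + '0' + '1' + '0' + '0' + '1' + '1' + '0' + '0' + '1' = '1000010011001'

1000010011001


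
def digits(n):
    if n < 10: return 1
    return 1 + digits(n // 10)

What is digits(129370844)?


digits(129370844) = 1 + digits(12937084)
digits(12937084) = 1 + digits(1293708)
digits(1293708) = 1 + digits(129370)
digits(129370) = 1 + digits(12937)
digits(12937) = 1 + digits(1293)
digits(1293) = 1 + digits(129)
digits(129) = 1 + digits(12)
digits(12) = 1 + digits(1)
digits(1) = 1  (base case: 1 < 10)
Unwinding: 1 + 1 + 1 + 1 + 1 + 1 + 1 + 1 + 1 = 9

9


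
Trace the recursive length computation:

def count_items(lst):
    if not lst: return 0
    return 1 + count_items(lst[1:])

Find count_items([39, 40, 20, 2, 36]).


count_items([39, 40, 20, 2, 36]) = 1 + count_items([40, 20, 2, 36])
count_items([40, 20, 2, 36]) = 1 + count_items([20, 2, 36])
count_items([20, 2, 36]) = 1 + count_items([2, 36])
count_items([2, 36]) = 1 + count_items([36])
count_items([36]) = 1 + count_items([])
count_items([]) = 0  (base case)
Unwinding: 1 + 1 + 1 + 1 + 1 + 0 = 5

5


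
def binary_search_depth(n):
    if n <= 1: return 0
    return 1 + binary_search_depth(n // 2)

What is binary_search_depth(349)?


349 / 2 = 174
174 / 2 = 87
87 / 2 = 43
43 / 2 = 21
21 / 2 = 10
10 / 2 = 5
5 / 2 = 2
2 / 2 = 1
Reached 1 after 8 halvings

8


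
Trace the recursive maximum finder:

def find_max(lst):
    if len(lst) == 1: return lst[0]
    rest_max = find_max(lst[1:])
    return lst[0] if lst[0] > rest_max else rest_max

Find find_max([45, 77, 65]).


find_max([45, 77, 65]): compare 45 with find_max([77, 65])
find_max([77, 65]): compare 77 with find_max([65])
find_max([65]) = 65  (base case)
Compare 77 with 65 -> 77
Compare 45 with 77 -> 77

77


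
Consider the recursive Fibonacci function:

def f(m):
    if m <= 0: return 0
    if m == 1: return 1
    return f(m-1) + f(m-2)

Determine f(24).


Computing f(24) bottom-up:
f(0) = 0
f(1) = 1
f(2) = f(1) + f(0) = 1 + 0 = 1
f(3) = f(2) + f(1) = 1 + 1 = 2
f(4) = f(3) + f(2) = 2 + 1 = 3
f(5) = f(4) + f(3) = 3 + 2 = 5
f(6) = f(5) + f(4) = 5 + 3 = 8
f(7) = f(6) + f(5) = 8 + 5 = 13
f(8) = f(7) + f(6) = 13 + 8 = 21
f(9) = f(8) + f(7) = 21 + 13 = 34
f(10) = f(9) + f(8) = 34 + 21 = 55
f(11) = f(10) + f(9) = 55 + 34 = 89
f(12) = f(11) + f(10) = 89 + 55 = 144
f(13) = f(12) + f(11) = 144 + 89 = 233
f(14) = f(13) + f(12) = 233 + 144 = 377
f(15) = f(14) + f(13) = 377 + 233 = 610
f(16) = f(15) + f(14) = 610 + 377 = 987
f(17) = f(16) + f(15) = 987 + 610 = 1597
f(18) = f(17) + f(16) = 1597 + 987 = 2584
f(19) = f(18) + f(17) = 2584 + 1597 = 4181
f(20) = f(19) + f(18) = 4181 + 2584 = 6765
f(21) = f(20) + f(19) = 6765 + 4181 = 10946
f(22) = f(21) + f(20) = 10946 + 6765 = 17711
f(23) = f(22) + f(21) = 17711 + 10946 = 28657
f(24) = f(23) + f(22) = 28657 + 17711 = 46368

46368
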